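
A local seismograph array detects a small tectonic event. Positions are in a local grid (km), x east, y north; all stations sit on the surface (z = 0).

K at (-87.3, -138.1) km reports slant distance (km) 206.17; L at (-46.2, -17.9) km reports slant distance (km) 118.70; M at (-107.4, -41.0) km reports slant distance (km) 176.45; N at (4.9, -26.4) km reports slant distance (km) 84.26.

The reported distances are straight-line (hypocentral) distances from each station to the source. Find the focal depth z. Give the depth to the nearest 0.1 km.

Each station gives a sphere (x−x_i)² + (y−y_i)² + z² = d_i² (stations at z=0).
Subtracting the K sphere from L and M: z² cancels, leaving linear equations in x and y:
82.2 x + 240.4 y = 4178.33
-40.2 x + 194.2 y = -2105.67
Solving: x ≈ 51.415, y ≈ -0.200 km (keep extra digits for the depth step; rounded: 51.4, -0.2).
Then from the K sphere: z² = 206.17² − (x + 87.3)² − (y + 138.1)² with x = 51.415, y = -0.200, so z ≈ 65.175 ≈ 65.2 km.
Check against N (with the unrounded solution): distance 84.25 ≈ 84.26 km. ✓

z ≈ 65.2 km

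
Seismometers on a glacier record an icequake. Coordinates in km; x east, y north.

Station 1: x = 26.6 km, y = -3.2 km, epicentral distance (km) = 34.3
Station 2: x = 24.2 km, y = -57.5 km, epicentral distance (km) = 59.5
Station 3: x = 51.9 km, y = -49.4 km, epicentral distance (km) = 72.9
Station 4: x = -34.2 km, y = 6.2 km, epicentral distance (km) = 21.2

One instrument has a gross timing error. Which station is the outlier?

Solve using three stations at a time. Using Station 1, Station 2, Station 3 (subtract circle equations pairwise → linear system) gives (x, y) ≈ (-7.5, -7.1).
Distances from that point to each station vs reported:
  Station 1: calculated 34.3 vs reported 34.3 → residual 0.0 km
  Station 2: calculated 59.5 vs reported 59.5 → residual 0.0 km
  Station 3: calculated 72.9 vs reported 72.9 → residual 0.0 km
  Station 4: calculated 29.8 vs reported 21.2 → residual 8.6 km
Station 1, Station 2, Station 3 are mutually consistent (residuals ≈ 0); Station 4 is off by 8.6 km.

Station 4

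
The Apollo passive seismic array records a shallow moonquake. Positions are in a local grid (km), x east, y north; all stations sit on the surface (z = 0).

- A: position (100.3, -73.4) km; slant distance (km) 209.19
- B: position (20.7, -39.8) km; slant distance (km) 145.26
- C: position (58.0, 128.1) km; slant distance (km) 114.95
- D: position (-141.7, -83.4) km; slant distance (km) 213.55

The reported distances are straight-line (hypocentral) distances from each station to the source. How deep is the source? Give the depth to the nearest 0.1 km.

Each station gives a sphere (x−x_i)² + (y−y_i)² + z² = d_i² (stations at z=0).
Subtracting the A sphere from B and C: z² cancels, leaving linear equations in x and y:
-159.2 x + 67.2 y = 9224.87
-84.6 x + 403.0 y = 34872.91
Solving: x ≈ -23.501, y ≈ 81.600 km (keep extra digits for the depth step; rounded: -23.5, 81.6).
Then from the A sphere: z² = 209.19² − (x − 100.3)² − (y + 73.4)² with x = -23.501, y = 81.600, so z ≈ 66.399 ≈ 66.4 km.

z ≈ 66.4 km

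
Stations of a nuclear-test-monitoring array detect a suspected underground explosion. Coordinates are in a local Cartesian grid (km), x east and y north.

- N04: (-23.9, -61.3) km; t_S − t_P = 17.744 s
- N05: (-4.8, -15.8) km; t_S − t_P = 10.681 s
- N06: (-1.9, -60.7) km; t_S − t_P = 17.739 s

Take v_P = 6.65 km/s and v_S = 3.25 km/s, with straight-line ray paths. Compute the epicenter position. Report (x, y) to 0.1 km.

x ≈ -15.8 km, y ≈ 51.2 km

Distance from S−P lag: d = Δt · v_P v_S / (v_P − v_S) = Δt · (6.65·3.25)/(6.65−3.25) ≈ 6.3566·Δt.
So d_N04 = 112.79, d_N05 = 67.90, d_N06 = 112.76 km.
Circle about each station: (x + 23.9)² + (y + 61.3)² = 112.79²; (x + 4.8)² + (y + 15.8)² = 67.90²; (x + 1.9)² + (y + 60.7)² = 112.76².
Subtracting pairs of circle equations eliminates x²+y² and gives linear equations (the radical axes):
38.2 x + 91.0 y = 4054.95
44.0 x + 1.2 y = -634.03
Solving the 2×2 system: x ≈ -15.8, y ≈ 51.2 km.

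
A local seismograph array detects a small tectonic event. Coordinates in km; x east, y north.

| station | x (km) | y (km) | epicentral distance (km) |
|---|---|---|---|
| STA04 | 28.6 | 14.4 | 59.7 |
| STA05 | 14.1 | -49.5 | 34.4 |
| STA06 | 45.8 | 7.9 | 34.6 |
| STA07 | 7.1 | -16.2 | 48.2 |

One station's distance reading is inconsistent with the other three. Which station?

Solve using three stations at a time. Using STA04, STA05, STA07 (subtract circle equations pairwise → linear system) gives (x, y) ≈ (47.7, -42.2).
Distances from that point to each station vs reported:
  STA04: calculated 59.7 vs reported 59.7 → residual 0.0 km
  STA05: calculated 34.4 vs reported 34.4 → residual 0.0 km
  STA06: calculated 50.1 vs reported 34.6 → residual 15.5 km
  STA07: calculated 48.2 vs reported 48.2 → residual 0.0 km
STA04, STA05, STA07 are mutually consistent (residuals ≈ 0); STA06 is off by 15.5 km.

STA06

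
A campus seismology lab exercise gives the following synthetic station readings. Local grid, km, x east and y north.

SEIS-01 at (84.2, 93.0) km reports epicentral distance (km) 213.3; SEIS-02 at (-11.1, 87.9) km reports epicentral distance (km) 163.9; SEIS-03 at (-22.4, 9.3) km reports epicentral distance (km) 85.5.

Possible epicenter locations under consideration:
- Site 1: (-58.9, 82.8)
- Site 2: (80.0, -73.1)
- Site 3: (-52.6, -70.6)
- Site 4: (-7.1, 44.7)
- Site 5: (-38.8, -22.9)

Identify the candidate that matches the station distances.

Site 3

For each candidate, compare |candidate − station| to the reported distance:
Site 1: residuals SEIS-01 69.8, SEIS-02 115.8, SEIS-03 3.4 → max 115.8 km
Site 2: residuals SEIS-01 47.1, SEIS-02 21.1, SEIS-03 45.9 → max 47.1 km
Site 3: residuals SEIS-01 0.0, SEIS-02 0.1, SEIS-03 0.1 → max 0.1 km
Site 4: residuals SEIS-01 110.0, SEIS-02 120.5, SEIS-03 46.9 → max 120.5 km
Site 5: residuals SEIS-01 44.3, SEIS-02 49.7, SEIS-03 49.4 → max 49.7 km
Only Site 3 has all residuals ≈ 0.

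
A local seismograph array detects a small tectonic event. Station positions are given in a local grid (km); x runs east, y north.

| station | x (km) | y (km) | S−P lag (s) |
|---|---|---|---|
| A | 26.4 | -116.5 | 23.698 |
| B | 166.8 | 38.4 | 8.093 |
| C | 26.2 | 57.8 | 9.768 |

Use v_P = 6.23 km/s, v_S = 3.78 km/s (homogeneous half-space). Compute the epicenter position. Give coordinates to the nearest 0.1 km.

Distance from S−P lag: d = Δt · v_P v_S / (v_P − v_S) = Δt · (6.23·3.78)/(6.23−3.78) ≈ 9.6120·Δt.
So d_A = 227.79, d_B = 77.79, d_C = 93.89 km.
Circle about each station: (x − 26.4)² + (y + 116.5)² = 227.79²; (x − 166.8)² + (y − 38.4)² = 77.79²; (x − 26.2)² + (y − 57.8)² = 93.89².
Subtracting the A equation from the B and C equations removes the quadratic terms:
280.8 x + 309.8 y = 60864.59
-0.4 x + 348.6 y = 32831.02
Solving the 2×2 system: x ≈ 112.7, y ≈ 94.3 km.

112.7 km east, 94.3 km north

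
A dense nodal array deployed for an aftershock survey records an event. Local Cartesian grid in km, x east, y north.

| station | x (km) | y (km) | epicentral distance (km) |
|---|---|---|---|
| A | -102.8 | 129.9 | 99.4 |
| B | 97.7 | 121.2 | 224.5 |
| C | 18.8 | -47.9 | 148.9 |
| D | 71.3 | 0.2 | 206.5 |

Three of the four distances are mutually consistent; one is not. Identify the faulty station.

Solve using three stations at a time. Using A, B, C (subtract circle equations pairwise → linear system) gives (x, y) ≈ (-107.7, 30.6).
Distances from that point to each station vs reported:
  A: calculated 99.4 vs reported 99.4 → residual 0.0 km
  B: calculated 224.5 vs reported 224.5 → residual 0.0 km
  C: calculated 148.9 vs reported 148.9 → residual 0.0 km
  D: calculated 181.6 vs reported 206.5 → residual 24.9 km
A, B, C are mutually consistent (residuals ≈ 0); D is off by 24.9 km.

D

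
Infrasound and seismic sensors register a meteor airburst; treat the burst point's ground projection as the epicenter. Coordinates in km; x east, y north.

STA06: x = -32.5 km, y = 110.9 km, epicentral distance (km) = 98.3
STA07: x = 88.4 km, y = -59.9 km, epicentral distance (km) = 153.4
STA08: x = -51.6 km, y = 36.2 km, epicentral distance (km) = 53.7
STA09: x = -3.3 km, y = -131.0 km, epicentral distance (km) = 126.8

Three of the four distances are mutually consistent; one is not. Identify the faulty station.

Solve using three stations at a time. Using STA07, STA08, STA09 (subtract circle equations pairwise → linear system) gives (x, y) ≈ (-58.9, -17.0).
Distances from that point to each station vs reported:
  STA06: calculated 130.6 vs reported 98.3 → residual 32.3 km
  STA07: calculated 153.4 vs reported 153.4 → residual 0.0 km
  STA08: calculated 53.7 vs reported 53.7 → residual 0.0 km
  STA09: calculated 126.8 vs reported 126.8 → residual 0.0 km
STA07, STA08, STA09 are mutually consistent (residuals ≈ 0); STA06 is off by 32.3 km.

STA06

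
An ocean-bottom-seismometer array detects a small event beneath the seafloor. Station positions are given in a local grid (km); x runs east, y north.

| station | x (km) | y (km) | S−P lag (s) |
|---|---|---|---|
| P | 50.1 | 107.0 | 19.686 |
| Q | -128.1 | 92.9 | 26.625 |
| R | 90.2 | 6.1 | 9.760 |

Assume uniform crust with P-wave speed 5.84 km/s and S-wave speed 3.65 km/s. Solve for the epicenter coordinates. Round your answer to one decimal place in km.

Distance from S−P lag: d = Δt · v_P v_S / (v_P − v_S) = Δt · (5.84·3.65)/(5.84−3.65) ≈ 9.7333·Δt.
So d_P = 191.61, d_Q = 259.15, d_R = 95.00 km.
Circle about each station: (x − 50.1)² + (y − 107.0)² = 191.61²; (x + 128.1)² + (y − 92.9)² = 259.15²; (x − 90.2)² + (y − 6.1)² = 95.00².
Subtracting pairs of circle equations eliminates x²+y² and gives linear equations (the radical axes):
-356.4 x − 28.2 y = -19363.32
80.2 x − 201.8 y = 21903.63
Solving the 2×2 system: x ≈ 61.0, y ≈ -84.3 km.

(61.0, -84.3)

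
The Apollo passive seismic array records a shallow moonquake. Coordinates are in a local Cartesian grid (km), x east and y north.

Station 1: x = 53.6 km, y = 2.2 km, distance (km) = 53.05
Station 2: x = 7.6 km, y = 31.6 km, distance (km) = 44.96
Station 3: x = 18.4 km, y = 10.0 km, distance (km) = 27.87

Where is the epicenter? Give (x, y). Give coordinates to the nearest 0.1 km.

Circle about each station: (x − 53.6)² + (y − 2.2)² = 53.05²; (x − 7.6)² + (y − 31.6)² = 44.96²; (x − 18.4)² + (y − 10.0)² = 27.87².
Subtracting pairs of circle equations eliminates x²+y² and gives linear equations (the radical axes):
-92.0 x + 58.8 y = -1028.58
-70.4 x + 15.6 y = -401.67
Solving the 2×2 system: x ≈ 2.8, y ≈ -13.1 km.
Check against Station 1 (with the unrounded x, y): √((x − 53.6)²+(y − 2.2)²) = 53.06 ≈ 53.05 km. ✓

(2.8, -13.1)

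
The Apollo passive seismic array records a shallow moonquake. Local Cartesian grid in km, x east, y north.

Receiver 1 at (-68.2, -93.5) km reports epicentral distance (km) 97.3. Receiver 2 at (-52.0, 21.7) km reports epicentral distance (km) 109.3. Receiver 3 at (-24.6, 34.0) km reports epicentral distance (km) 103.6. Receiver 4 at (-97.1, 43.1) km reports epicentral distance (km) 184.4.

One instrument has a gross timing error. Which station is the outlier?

Receiver 4

Solve using three stations at a time. Using Receiver 1, Receiver 2, Receiver 3 (subtract circle equations pairwise → linear system) gives (x, y) ≈ (22.5, -58.3).
Distances from that point to each station vs reported:
  Receiver 1: calculated 97.3 vs reported 97.3 → residual 0.0 km
  Receiver 2: calculated 109.3 vs reported 109.3 → residual 0.0 km
  Receiver 3: calculated 103.6 vs reported 103.6 → residual 0.0 km
  Receiver 4: calculated 156.8 vs reported 184.4 → residual 27.6 km
Receiver 1, Receiver 2, Receiver 3 are mutually consistent (residuals ≈ 0); Receiver 4 is off by 27.6 km.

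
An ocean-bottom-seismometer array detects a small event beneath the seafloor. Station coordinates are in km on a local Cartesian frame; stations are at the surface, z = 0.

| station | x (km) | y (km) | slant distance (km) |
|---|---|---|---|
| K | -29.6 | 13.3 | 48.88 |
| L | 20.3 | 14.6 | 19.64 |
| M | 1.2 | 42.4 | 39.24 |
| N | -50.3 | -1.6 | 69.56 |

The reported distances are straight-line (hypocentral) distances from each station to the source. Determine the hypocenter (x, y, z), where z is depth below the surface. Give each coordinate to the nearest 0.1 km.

Each station gives a sphere (x−x_i)² + (y−y_i)² + z² = d_i² (stations at z=0).
Subtracting the K sphere from L and M: z² cancels, leaving linear equations in x and y:
99.8 x + 2.6 y = 1575.72
61.6 x + 58.2 y = 1595.63
Solving: x ≈ 15.502, y ≈ 11.009 km (keep extra digits for the depth step; rounded: 15.5, 11.0).
Then from the K sphere: z² = 48.88² − (x + 29.6)² − (y − 13.3)² with x = 15.502, y = 11.009, so z ≈ 18.703 ≈ 18.7 km.
Check against N (with the unrounded solution): distance 69.56 ≈ 69.56 km. ✓

(15.5, 11.0, 18.7)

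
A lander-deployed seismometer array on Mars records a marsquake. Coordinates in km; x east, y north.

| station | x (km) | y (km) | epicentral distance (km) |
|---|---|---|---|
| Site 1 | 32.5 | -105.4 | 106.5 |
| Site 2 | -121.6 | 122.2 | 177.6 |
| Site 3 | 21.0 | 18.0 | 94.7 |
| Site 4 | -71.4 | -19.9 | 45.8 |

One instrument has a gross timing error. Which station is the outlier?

Site 4

Solve using three stations at a time. Using Site 1, Site 2, Site 3 (subtract circle equations pairwise → linear system) gives (x, y) ≈ (-52.7, -41.5).
Distances from that point to each station vs reported:
  Site 1: calculated 106.5 vs reported 106.5 → residual 0.0 km
  Site 2: calculated 177.6 vs reported 177.6 → residual 0.0 km
  Site 3: calculated 94.7 vs reported 94.7 → residual 0.0 km
  Site 4: calculated 28.6 vs reported 45.8 → residual 17.2 km
Site 1, Site 2, Site 3 are mutually consistent (residuals ≈ 0); Site 4 is off by 17.2 km.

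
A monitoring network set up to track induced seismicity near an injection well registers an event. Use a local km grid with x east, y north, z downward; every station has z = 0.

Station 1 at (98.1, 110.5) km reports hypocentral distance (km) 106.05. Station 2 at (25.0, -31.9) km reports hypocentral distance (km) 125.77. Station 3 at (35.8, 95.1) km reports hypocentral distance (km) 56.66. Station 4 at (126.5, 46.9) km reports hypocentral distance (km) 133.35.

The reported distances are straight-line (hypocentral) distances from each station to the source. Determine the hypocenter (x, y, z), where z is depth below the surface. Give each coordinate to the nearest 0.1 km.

Each station gives a sphere (x−x_i)² + (y−y_i)² + z² = d_i² (stations at z=0).
Subtracting the Station 1 sphere from Station 2 and Station 3: z² cancels, leaving linear equations in x and y:
-146.2 x − 284.8 y = -24762.74
-124.6 x − 30.8 y = -3471.96
Solving: x ≈ 7.298, y ≈ 83.201 km (keep extra digits for the depth step; rounded: 7.3, 83.2).
Then from the Station 1 sphere: z² = 106.05² − (x − 98.1)² − (y − 110.5)² with x = 7.298, y = 83.201, so z ≈ 47.501 ≈ 47.5 km.

x ≈ 7.3 km, y ≈ 83.2 km, depth ≈ 47.5 km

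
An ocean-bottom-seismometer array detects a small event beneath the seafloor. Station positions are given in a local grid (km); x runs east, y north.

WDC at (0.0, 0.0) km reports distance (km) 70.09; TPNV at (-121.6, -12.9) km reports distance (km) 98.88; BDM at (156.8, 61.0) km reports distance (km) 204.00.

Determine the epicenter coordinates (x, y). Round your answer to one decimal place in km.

-47.0 km east, 52.0 km north

Circle about each station: x² + y² = 70.09²; (x + 121.6)² + (y + 12.9)² = 98.88²; (x − 156.8)² + (y − 61.0)² = 204.00².
Subtracting the WDC equation from the TPNV and BDM equations removes the quadratic terms:
-243.2 x − 25.8 y = 10088.32
313.6 x + 122.0 y = -8396.15
Solving the 2×2 system: x ≈ -47.0, y ≈ 52.0 km.
Check against WDC (with the unrounded x, y): √(x²+y²) = 70.08 ≈ 70.09 km. ✓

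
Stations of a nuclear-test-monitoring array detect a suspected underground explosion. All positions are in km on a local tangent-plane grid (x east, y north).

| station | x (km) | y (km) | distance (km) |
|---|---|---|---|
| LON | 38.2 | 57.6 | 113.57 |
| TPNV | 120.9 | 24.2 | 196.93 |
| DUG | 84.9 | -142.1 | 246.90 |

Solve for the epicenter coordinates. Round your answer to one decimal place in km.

-74.8 km east, 46.2 km north

Circle about each station: (x − 38.2)² + (y − 57.6)² = 113.57²; (x − 120.9)² + (y − 24.2)² = 196.93²; (x − 84.9)² + (y + 142.1)² = 246.90².
Subtracting the LON equation from the TPNV and DUG equations removes the quadratic terms:
165.4 x − 66.8 y = -15457.83
93.4 x − 399.4 y = -25438.05
Solving the 2×2 system: x ≈ -74.8, y ≈ 46.2 km.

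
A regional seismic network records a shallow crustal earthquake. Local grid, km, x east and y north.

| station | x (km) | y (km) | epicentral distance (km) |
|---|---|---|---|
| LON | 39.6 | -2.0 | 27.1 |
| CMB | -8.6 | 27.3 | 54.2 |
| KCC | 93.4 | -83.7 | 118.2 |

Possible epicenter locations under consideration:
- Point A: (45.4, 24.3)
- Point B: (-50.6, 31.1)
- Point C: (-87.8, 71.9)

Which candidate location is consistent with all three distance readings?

Point A

For each candidate, compare |candidate − station| to the reported distance:
Point A: residuals LON 0.2, CMB 0.1, KCC 0.0 → max 0.2 km
Point B: residuals LON 69.0, CMB 12.0, KCC 66.0 → max 69.0 km
Point C: residuals LON 120.2, CMB 36.7, KCC 120.6 → max 120.6 km
Only Point A has all residuals ≈ 0.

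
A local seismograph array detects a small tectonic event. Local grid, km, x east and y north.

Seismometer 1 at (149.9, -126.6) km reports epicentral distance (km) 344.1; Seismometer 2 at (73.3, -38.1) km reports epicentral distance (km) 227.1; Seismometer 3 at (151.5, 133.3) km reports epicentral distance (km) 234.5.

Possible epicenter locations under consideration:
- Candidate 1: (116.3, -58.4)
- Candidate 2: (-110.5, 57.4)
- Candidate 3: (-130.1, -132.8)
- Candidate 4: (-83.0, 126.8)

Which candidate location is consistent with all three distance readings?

Candidate 4

For each candidate, compare |candidate − station| to the reported distance:
Candidate 1: residuals Seismometer 1 268.1, Seismometer 2 179.5, Seismometer 3 39.6 → max 268.1 km
Candidate 2: residuals Seismometer 1 25.3, Seismometer 2 20.0, Seismometer 3 38.3 → max 38.3 km
Candidate 3: residuals Seismometer 1 64.0, Seismometer 2 2.7, Seismometer 3 152.9 → max 152.9 km
Candidate 4: residuals Seismometer 1 0.1, Seismometer 2 0.1, Seismometer 3 0.1 → max 0.1 km
Only Candidate 4 has all residuals ≈ 0.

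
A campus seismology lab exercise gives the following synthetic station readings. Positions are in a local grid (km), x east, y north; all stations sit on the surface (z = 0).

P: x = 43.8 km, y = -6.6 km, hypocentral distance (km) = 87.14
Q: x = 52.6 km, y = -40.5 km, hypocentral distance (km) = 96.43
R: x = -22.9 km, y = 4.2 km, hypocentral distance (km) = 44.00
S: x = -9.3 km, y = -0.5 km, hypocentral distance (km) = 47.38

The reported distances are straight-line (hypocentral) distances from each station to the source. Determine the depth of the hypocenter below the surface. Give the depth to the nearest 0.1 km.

Each station gives a sphere (x−x_i)² + (y−y_i)² + z² = d_i² (stations at z=0).
Subtracting the P sphere from Q and R: z² cancels, leaving linear equations in x and y:
17.6 x − 67.8 y = 739.64
-133.4 x + 21.6 y = 4237.43
Solving: x ≈ -35.002, y ≈ -19.995 km (keep extra digits for the depth step; rounded: -35.0, -20.0).
Then from the P sphere: z² = 87.14² − (x − 43.8)² − (y + 6.6)² with x = -35.002, y = -19.995, so z ≈ 34.702 ≈ 34.7 km.

34.7 km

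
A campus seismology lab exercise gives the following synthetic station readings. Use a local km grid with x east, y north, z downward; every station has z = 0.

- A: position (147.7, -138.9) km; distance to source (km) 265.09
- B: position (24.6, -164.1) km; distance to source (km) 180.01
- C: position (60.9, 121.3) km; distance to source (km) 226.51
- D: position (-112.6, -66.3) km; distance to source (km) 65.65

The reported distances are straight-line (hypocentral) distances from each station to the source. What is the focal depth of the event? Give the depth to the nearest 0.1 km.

Each station gives a sphere (x−x_i)² + (y−y_i)² + z² = d_i² (stations at z=0).
Subtracting the A sphere from B and C: z² cancels, leaving linear equations in x and y:
-246.2 x − 50.4 y = 24294.58
-173.6 x + 520.4 y = -3720.07
Solving: x ≈ -91.000, y ≈ -37.505 km (keep extra digits for the depth step; rounded: -91.0, -37.5).
Then from the A sphere: z² = 265.09² − (x − 147.7)² − (y + 138.9)² with x = -91.000, y = -37.505, so z ≈ 54.901 ≈ 54.9 km.

z ≈ 54.9 km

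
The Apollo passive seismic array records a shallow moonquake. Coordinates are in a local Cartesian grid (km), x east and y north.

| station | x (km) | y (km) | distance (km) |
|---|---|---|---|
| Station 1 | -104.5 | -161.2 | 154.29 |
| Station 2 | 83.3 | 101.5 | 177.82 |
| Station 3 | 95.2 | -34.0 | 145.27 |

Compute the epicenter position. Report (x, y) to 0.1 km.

(-49.1, -17.2)

Circle about each station: (x + 104.5)² + (y + 161.2)² = 154.29²; (x − 83.3)² + (y − 101.5)² = 177.82²; (x − 95.2)² + (y + 34.0)² = 145.27².
Subtracting pairs of circle equations eliminates x²+y² and gives linear equations (the radical axes):
375.6 x + 525.4 y = -27479.10
399.4 x + 254.4 y = -23984.62
Solving the 2×2 system: x ≈ -49.1, y ≈ -17.2 km.
Check against Station 1 (with the unrounded x, y): √((x + 104.5)²+(y + 161.2)²) = 154.29 ≈ 154.29 km. ✓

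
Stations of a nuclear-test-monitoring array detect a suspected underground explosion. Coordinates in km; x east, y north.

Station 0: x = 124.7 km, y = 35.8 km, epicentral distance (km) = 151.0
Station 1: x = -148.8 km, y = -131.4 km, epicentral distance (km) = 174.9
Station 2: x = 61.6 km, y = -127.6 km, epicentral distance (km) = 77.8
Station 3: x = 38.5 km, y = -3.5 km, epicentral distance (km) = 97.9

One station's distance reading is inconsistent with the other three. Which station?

Station 3

Solve using three stations at a time. Using Station 0, Station 1, Station 2 (subtract circle equations pairwise → linear system) gives (x, y) ≈ (13.6, -66.4).
Distances from that point to each station vs reported:
  Station 0: calculated 151.0 vs reported 151.0 → residual 0.0 km
  Station 1: calculated 174.9 vs reported 174.9 → residual 0.0 km
  Station 2: calculated 77.8 vs reported 77.8 → residual 0.0 km
  Station 3: calculated 67.7 vs reported 97.9 → residual 30.2 km
Station 0, Station 1, Station 2 are mutually consistent (residuals ≈ 0); Station 3 is off by 30.2 km.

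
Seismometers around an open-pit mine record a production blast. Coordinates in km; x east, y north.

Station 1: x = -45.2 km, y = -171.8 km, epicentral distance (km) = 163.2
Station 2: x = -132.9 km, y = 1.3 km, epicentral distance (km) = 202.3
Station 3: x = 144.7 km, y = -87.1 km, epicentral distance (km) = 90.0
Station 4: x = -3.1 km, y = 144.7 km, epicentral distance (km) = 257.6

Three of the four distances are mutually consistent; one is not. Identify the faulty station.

Solve using three stations at a time. Using Station 1, Station 2, Station 3 (subtract circle equations pairwise → linear system) gives (x, y) ≈ (62.9, -49.5).
Distances from that point to each station vs reported:
  Station 1: calculated 163.2 vs reported 163.2 → residual 0.0 km
  Station 2: calculated 202.3 vs reported 202.3 → residual 0.0 km
  Station 3: calculated 90.0 vs reported 90.0 → residual 0.0 km
  Station 4: calculated 205.2 vs reported 257.6 → residual 52.4 km
Station 1, Station 2, Station 3 are mutually consistent (residuals ≈ 0); Station 4 is off by 52.4 km.

Station 4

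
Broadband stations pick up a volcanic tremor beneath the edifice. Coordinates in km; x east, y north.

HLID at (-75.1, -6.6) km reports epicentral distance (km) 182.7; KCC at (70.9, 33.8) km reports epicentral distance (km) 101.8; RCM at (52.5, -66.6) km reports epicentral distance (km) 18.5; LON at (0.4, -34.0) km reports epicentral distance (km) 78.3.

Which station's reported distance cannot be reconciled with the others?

Solve using three stations at a time. Using KCC, RCM, LON (subtract circle equations pairwise → linear system) gives (x, y) ≈ (70.9, -68.0).
Distances from that point to each station vs reported:
  HLID: calculated 158.4 vs reported 182.7 → residual 24.3 km
  KCC: calculated 101.8 vs reported 101.8 → residual 0.0 km
  RCM: calculated 18.5 vs reported 18.5 → residual 0.0 km
  LON: calculated 78.3 vs reported 78.3 → residual 0.0 km
KCC, RCM, LON are mutually consistent (residuals ≈ 0); HLID is off by 24.3 km.

HLID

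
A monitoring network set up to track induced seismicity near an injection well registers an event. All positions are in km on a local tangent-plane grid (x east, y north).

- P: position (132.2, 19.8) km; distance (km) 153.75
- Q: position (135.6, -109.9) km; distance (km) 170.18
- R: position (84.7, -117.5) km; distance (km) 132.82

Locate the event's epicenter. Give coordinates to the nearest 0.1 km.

(-13.8, -28.4)

Circle about each station: (x − 132.2)² + (y − 19.8)² = 153.75²; (x − 135.6)² + (y + 109.9)² = 170.18²; (x − 84.7)² + (y + 117.5)² = 132.82².
Subtracting the P equation from the Q and R equations removes the quadratic terms:
6.8 x − 259.4 y = 7274.32
-95.0 x − 274.6 y = 9109.37
Solving the 2×2 system: x ≈ -13.8, y ≈ -28.4 km.
Check against P (with the unrounded x, y): √((x − 132.2)²+(y − 19.8)²) = 153.74 ≈ 153.75 km. ✓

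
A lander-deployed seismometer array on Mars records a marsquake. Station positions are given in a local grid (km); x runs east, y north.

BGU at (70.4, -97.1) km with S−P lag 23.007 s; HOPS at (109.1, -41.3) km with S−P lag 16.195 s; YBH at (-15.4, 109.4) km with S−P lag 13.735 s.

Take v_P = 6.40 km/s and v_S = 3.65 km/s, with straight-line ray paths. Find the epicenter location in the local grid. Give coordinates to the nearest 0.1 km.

Distance from S−P lag: d = Δt · v_P v_S / (v_P − v_S) = Δt · (6.40·3.65)/(6.40−3.65) ≈ 8.4945·Δt.
So d_BGU = 195.43, d_HOPS = 137.57, d_YBH = 116.67 km.
Circle about each station: (x − 70.4)² + (y + 97.1)² = 195.43²; (x − 109.1)² + (y + 41.3)² = 137.57²; (x + 15.4)² + (y − 109.4)² = 116.67².
Subtracting pairs of circle equations eliminates x²+y² and gives linear equations (the radical axes):
77.4 x + 111.6 y = 18491.31
-171.6 x + 413.0 y = 22401.95
Solving the 2×2 system: x ≈ 100.5, y ≈ 96.0 km.
Check against BGU (with the unrounded x, y): √((x − 70.4)²+(y + 97.1)²) = 195.43 ≈ 195.43 km. ✓

100.5 km east, 96.0 km north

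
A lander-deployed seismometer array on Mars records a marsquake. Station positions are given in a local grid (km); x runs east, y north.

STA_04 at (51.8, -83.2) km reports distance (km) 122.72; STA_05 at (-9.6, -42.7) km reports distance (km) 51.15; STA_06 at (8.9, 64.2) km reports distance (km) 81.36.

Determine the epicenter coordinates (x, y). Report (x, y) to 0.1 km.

x ≈ -39.5 km, y ≈ -1.2 km

Circle about each station: (x − 51.8)² + (y + 83.2)² = 122.72²; (x + 9.6)² + (y + 42.7)² = 51.15²; (x − 8.9)² + (y − 64.2)² = 81.36².
Subtracting the STA_04 equation from the STA_05 and STA_06 equations removes the quadratic terms:
-122.8 x + 81.0 y = 4753.85
-85.8 x + 294.8 y = 3036.12
Solving the 2×2 system: x ≈ -39.5, y ≈ -1.2 km.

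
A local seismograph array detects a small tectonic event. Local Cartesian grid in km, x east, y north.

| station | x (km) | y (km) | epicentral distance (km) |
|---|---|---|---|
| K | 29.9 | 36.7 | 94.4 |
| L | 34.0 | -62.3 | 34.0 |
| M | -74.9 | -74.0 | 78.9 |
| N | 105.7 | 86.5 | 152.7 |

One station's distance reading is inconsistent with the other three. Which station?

Solve using three stations at a time. Using K, L, M (subtract circle equations pairwise → linear system) gives (x, y) ≈ (1.2, -53.2).
Distances from that point to each station vs reported:
  K: calculated 94.4 vs reported 94.4 → residual 0.0 km
  L: calculated 34.0 vs reported 34.0 → residual 0.0 km
  M: calculated 78.9 vs reported 78.9 → residual 0.0 km
  N: calculated 174.5 vs reported 152.7 → residual 21.8 km
K, L, M are mutually consistent (residuals ≈ 0); N is off by 21.8 km.

N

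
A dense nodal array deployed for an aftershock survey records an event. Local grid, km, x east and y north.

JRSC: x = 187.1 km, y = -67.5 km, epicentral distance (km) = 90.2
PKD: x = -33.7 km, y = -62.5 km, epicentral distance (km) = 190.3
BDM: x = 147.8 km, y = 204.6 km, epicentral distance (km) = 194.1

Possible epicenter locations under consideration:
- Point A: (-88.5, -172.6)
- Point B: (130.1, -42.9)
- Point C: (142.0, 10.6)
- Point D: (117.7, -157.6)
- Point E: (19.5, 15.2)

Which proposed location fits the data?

Point C

For each candidate, compare |candidate − station| to the reported distance:
Point A: residuals JRSC 204.8, PKD 67.3, BDM 251.0 → max 251.0 km
Point B: residuals JRSC 28.1, PKD 25.3, BDM 54.0 → max 54.0 km
Point C: residuals JRSC 0.0, PKD 0.0, BDM 0.0 → max 0.0 km
Point D: residuals JRSC 23.5, PKD 11.5, BDM 169.3 → max 169.3 km
Point E: residuals JRSC 96.7, PKD 96.1, BDM 34.7 → max 96.7 km
Only Point C has all residuals ≈ 0.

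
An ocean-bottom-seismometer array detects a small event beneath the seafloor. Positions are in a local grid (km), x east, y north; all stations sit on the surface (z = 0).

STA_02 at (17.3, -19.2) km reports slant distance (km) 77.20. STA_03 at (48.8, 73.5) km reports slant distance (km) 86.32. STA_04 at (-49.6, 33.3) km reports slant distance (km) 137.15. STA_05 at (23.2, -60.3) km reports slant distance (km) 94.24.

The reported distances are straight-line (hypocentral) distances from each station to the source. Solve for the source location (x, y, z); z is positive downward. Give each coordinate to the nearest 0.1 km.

x ≈ 77.5 km, y ≈ 4.0 km, depth ≈ 42.4 km

Each station gives a sphere (x−x_i)² + (y−y_i)² + z² = d_i² (stations at z=0).
Subtracting the STA_02 sphere from STA_03 and STA_04: z² cancels, leaving linear equations in x and y:
63.0 x + 185.4 y = 5624.46
-133.8 x + 105.0 y = -9949.16
Solving: x ≈ 77.499, y ≈ 4.002 km (keep extra digits for the depth step; rounded: 77.5, 4.0).
Then from the STA_02 sphere: z² = 77.20² − (x − 17.3)² − (y + 19.2)² with x = 77.499, y = 4.002, so z ≈ 42.398 ≈ 42.4 km.
Check against STA_05 (with the unrounded solution): distance 94.24 ≈ 94.24 km. ✓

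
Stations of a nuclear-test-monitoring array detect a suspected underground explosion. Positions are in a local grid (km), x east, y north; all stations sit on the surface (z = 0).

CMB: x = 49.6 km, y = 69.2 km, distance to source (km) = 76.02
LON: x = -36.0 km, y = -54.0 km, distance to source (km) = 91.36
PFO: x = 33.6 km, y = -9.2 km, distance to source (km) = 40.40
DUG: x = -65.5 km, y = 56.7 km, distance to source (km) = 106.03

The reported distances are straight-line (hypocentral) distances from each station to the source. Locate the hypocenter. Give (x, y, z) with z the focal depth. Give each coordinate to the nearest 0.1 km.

Each station gives a sphere (x−x_i)² + (y−y_i)² + z² = d_i² (stations at z=0).
Subtracting the CMB sphere from LON and PFO: z² cancels, leaving linear equations in x and y:
-171.2 x − 246.4 y = -5604.41
-32.0 x − 156.8 y = -1888.32
Solving: x ≈ 21.809, y ≈ 7.592 km (keep extra digits for the depth step; rounded: 21.8, 7.6).
Then from the CMB sphere: z² = 76.02² − (x − 49.6)² − (y − 69.2)² with x = 21.809, y = 7.592, so z ≈ 34.802 ≈ 34.8 km.
Check against DUG (with the unrounded solution): distance 106.05 ≈ 106.03 km. ✓

(21.8, 7.6, 34.8)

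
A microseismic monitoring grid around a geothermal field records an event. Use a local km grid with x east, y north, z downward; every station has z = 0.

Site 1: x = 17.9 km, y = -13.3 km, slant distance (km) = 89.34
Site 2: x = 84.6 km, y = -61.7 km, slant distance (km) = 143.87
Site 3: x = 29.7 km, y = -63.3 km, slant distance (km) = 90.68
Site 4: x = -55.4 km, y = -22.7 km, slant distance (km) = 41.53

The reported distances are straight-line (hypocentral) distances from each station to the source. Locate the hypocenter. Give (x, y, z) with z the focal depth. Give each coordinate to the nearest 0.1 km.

Each station gives a sphere (x−x_i)² + (y−y_i)² + z² = d_i² (stations at z=0).
Subtracting the Site 1 sphere from Site 2 and Site 3: z² cancels, leaving linear equations in x and y:
133.4 x − 96.8 y = -2250.19
23.6 x − 100.0 y = 4150.45
Solving: x ≈ -56.694, y ≈ -54.884 km (keep extra digits for the depth step; rounded: -56.7, -54.9).
Then from the Site 1 sphere: z² = 89.34² − (x − 17.9)² − (y + 13.3)² with x = -56.694, y = -54.884, so z ≈ 26.232 ≈ 26.2 km.

(-56.7, -54.9, 26.2)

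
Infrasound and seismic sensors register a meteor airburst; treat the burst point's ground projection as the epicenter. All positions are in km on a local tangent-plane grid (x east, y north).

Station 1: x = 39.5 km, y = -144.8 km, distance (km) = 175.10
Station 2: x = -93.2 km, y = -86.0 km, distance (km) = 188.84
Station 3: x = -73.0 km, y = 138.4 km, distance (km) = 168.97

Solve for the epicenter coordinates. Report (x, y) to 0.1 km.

(56.2, 29.5)

Circle about each station: (x − 39.5)² + (y + 144.8)² = 175.10²; (x + 93.2)² + (y + 86.0)² = 188.84²; (x + 73.0)² + (y − 138.4)² = 168.97².
Subtracting the Station 1 equation from the Station 2 and Station 3 equations removes the quadratic terms:
-265.4 x + 117.6 y = -11445.59
-225.0 x + 566.4 y = 4065.42
Solving the 2×2 system: x ≈ 56.2, y ≈ 29.5 km.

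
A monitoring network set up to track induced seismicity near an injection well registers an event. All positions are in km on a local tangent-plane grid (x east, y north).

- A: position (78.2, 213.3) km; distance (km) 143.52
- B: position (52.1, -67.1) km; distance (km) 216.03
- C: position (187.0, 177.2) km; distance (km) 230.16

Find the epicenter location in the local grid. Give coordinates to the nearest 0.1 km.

x ≈ -38.1 km, y ≈ 129.2 km

Circle about each station: (x − 78.2)² + (y − 213.3)² = 143.52²; (x − 52.1)² + (y + 67.1)² = 216.03²; (x − 187.0)² + (y − 177.2)² = 230.16².
Subtracting the A equation from the B and C equations removes the quadratic terms:
-52.2 x − 560.8 y = -70466.28
217.6 x − 72.2 y = -17618.93
Solving the 2×2 system: x ≈ -38.1, y ≈ 129.2 km.
Check against A (with the unrounded x, y): √((x − 78.2)²+(y − 213.3)²) = 143.52 ≈ 143.52 km. ✓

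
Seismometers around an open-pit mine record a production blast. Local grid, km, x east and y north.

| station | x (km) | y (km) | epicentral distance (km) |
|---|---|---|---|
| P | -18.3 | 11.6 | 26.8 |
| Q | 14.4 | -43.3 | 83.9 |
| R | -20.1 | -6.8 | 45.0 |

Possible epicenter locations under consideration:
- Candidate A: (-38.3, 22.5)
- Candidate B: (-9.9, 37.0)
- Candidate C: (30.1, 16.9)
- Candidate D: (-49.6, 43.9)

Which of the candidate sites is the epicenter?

Candidate B

For each candidate, compare |candidate − station| to the reported distance:
Candidate A: residuals P 4.0, Q 0.4, R 10.5 → max 10.5 km
Candidate B: residuals P 0.0, Q 0.0, R 0.0 → max 0.0 km
Candidate C: residuals P 21.9, Q 21.7, R 10.5 → max 21.9 km
Candidate D: residuals P 18.2, Q 24.3, R 13.7 → max 24.3 km
Only Candidate B has all residuals ≈ 0.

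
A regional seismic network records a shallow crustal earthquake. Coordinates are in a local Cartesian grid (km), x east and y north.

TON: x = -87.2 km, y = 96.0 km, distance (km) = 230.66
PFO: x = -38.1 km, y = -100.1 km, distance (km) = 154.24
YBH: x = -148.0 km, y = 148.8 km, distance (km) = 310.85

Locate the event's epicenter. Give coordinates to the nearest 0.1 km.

Circle about each station: (x + 87.2)² + (y − 96.0)² = 230.66²; (x + 38.1)² + (y + 100.1)² = 154.24²; (x + 148.0)² + (y − 148.8)² = 310.85².
Subtracting the TON equation from the PFO and YBH equations removes the quadratic terms:
98.2 x − 392.2 y = 24065.84
-121.6 x + 105.6 y = -16198.09
Solving the 2×2 system: x ≈ 102.1, y ≈ -35.8 km.

102.1 km east, -35.8 km north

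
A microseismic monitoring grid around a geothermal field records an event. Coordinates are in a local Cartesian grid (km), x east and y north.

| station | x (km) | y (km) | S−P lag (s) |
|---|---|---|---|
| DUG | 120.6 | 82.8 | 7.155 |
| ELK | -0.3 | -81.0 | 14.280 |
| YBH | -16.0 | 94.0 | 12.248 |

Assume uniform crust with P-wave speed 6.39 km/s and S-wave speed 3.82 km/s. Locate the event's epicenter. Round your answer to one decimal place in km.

Distance from S−P lag: d = Δt · v_P v_S / (v_P − v_S) = Δt · (6.39·3.82)/(6.39−3.82) ≈ 9.4980·Δt.
So d_DUG = 67.96, d_ELK = 135.63, d_YBH = 116.33 km.
Circle about each station: (x − 120.6)² + (y − 82.8)² = 67.96²; (x + 0.3)² + (y + 81.0)² = 135.63²; (x + 16.0)² + (y − 94.0)² = 116.33².
Subtracting the DUG equation from the ELK and YBH equations removes the quadratic terms:
-241.8 x − 327.6 y = -28616.05
-273.2 x + 22.4 y = -21222.31
Solving the 2×2 system: x ≈ 80.0, y ≈ 28.3 km.

x ≈ 80.0 km, y ≈ 28.3 km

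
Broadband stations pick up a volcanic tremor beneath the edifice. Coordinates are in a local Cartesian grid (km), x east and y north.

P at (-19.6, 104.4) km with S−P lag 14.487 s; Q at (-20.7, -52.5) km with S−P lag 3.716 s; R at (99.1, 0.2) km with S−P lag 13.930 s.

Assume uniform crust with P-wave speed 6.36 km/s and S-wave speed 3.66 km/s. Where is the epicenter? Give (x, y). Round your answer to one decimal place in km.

x ≈ -19.2 km, y ≈ -20.5 km

Distance from S−P lag: d = Δt · v_P v_S / (v_P − v_S) = Δt · (6.36·3.66)/(6.36−3.66) ≈ 8.6213·Δt.
So d_P = 124.90, d_Q = 32.04, d_R = 120.10 km.
Circle about each station: (x + 19.6)² + (y − 104.4)² = 124.90²; (x + 20.7)² + (y + 52.5)² = 32.04²; (x − 99.1)² + (y − 0.2)² = 120.10².
Subtracting pairs of circle equations eliminates x²+y² and gives linear equations (the radical axes):
-2.2 x − 313.8 y = 6474.67
237.4 x − 208.4 y = -286.67
Solving the 2×2 system: x ≈ -19.2, y ≈ -20.5 km.
Check against P (with the unrounded x, y): √((x + 19.6)²+(y − 104.4)²) = 124.90 ≈ 124.90 km. ✓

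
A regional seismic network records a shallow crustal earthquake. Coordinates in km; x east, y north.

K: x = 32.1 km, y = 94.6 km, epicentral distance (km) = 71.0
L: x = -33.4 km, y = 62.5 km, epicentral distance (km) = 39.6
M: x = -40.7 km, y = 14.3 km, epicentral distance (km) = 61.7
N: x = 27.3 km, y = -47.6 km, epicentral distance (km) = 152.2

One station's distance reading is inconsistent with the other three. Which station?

K

Solve using three stations at a time. Using L, M, N (subtract circle equations pairwise → linear system) gives (x, y) ≈ (-72.9, 67.0).
Distances from that point to each station vs reported:
  K: calculated 108.5 vs reported 71.0 → residual 37.5 km
  L: calculated 39.7 vs reported 39.6 → residual 0.1 km
  M: calculated 61.8 vs reported 61.7 → residual 0.1 km
  N: calculated 152.2 vs reported 152.2 → residual 0.0 km
L, M, N are mutually consistent (residuals ≈ 0); K is off by 37.5 km.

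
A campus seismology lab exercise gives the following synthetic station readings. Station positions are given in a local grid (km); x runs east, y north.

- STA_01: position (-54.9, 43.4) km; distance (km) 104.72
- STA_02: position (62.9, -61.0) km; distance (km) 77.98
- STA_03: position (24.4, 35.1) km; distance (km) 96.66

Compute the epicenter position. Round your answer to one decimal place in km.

(-14.7, -53.3)

Circle about each station: (x + 54.9)² + (y − 43.4)² = 104.72²; (x − 62.9)² + (y + 61.0)² = 77.98²; (x − 24.4)² + (y − 35.1)² = 96.66².
Subtracting pairs of circle equations eliminates x²+y² and gives linear equations (the radical axes):
235.6 x − 208.8 y = 7665.24
158.6 x − 16.6 y = -1447.08
Solving the 2×2 system: x ≈ -14.7, y ≈ -53.3 km.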